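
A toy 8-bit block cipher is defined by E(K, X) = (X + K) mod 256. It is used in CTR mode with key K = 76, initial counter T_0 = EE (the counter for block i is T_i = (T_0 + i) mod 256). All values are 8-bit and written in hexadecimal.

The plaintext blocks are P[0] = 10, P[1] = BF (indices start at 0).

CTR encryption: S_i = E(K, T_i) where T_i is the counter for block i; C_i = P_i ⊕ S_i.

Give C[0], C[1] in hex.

C[0] = 74, C[1] = DA

C[0]: T = EE, S = E(K, T) = 64; 10 ⊕ 64 = 74.
C[1]: T = EF, S = E(K, T) = 65; BF ⊕ 65 = DA.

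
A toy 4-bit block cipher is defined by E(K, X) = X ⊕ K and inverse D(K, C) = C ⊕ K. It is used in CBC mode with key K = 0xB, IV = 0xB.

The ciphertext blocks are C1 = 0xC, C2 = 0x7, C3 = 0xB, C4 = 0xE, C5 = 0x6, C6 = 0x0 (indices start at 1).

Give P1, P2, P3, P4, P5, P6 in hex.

CBC decryption: P_i = D(K, C_i) ⊕ C_{i−1}, with C_{0} = IV.
P1: D(K, 0xC) = 0x7; 0x7 ⊕ 0xB = 0xC.
P2: D(K, 0x7) = 0xC; 0xC ⊕ 0xC = 0x0.
P3: D(K, 0xB) = 0x0; 0x0 ⊕ 0x7 = 0x7.
P4: D(K, 0xE) = 0x5; 0x5 ⊕ 0xB = 0xE.
P5: D(K, 0x6) = 0xD; 0xD ⊕ 0xE = 0x3.
P6: D(K, 0x0) = 0xB; 0xB ⊕ 0x6 = 0xD.

P1 = 0xC, P2 = 0x0, P3 = 0x7, P4 = 0xE, P5 = 0x3, P6 = 0xD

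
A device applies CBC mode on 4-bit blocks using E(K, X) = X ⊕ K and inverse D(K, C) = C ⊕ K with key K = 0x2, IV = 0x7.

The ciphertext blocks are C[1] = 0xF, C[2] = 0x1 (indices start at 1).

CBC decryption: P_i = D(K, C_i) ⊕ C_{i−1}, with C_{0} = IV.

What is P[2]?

P[2] = 0xC

P[2]: D(K, 0x1) = 0x3; 0x3 ⊕ 0xF = 0xC.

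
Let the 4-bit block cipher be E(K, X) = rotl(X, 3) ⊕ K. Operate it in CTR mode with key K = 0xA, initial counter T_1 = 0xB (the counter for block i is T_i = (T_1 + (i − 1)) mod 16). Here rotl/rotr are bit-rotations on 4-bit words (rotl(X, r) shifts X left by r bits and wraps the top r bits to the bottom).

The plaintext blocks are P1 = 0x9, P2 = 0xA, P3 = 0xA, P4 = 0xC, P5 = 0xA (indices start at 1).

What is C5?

C5 = 0xF

CTR encryption: S_i = E(K, T_i) where T_i is the counter for block i; C_i = P_i ⊕ S_i.
C1: T = 0xB, S = E(K, T) = 0x7; 0x9 ⊕ 0x7 = 0xE.
C2: T = 0xC, S = E(K, T) = 0xC; 0xA ⊕ 0xC = 0x6.
C3: T = 0xD, S = E(K, T) = 0x4; 0xA ⊕ 0x4 = 0xE.
C4: T = 0xE, S = E(K, T) = 0xD; 0xC ⊕ 0xD = 0x1.
C5: T = 0xF, S = E(K, T) = 0x5; 0xA ⊕ 0x5 = 0xF.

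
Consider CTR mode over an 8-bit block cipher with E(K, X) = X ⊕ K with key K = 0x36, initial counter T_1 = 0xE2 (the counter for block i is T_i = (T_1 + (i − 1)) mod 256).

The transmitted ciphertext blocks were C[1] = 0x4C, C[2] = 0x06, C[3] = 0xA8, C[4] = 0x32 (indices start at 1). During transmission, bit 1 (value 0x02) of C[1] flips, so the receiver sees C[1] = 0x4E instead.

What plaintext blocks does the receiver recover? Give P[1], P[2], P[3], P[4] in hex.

CTR decryption: S_i = E(K, T_i) where T_i is the counter for block i; P_i = C_i ⊕ S_i.
Only C[1] changed, to 0x4E. In CTR, a change in C_i flips the same bit in P_i only; the keystream is unaffected. Decrypting the received ciphertext:
P[1]: T = 0xE2, S = E(K, T) = 0xD4; 0x4E ⊕ 0xD4 = 0x9A.
P[2]: T = 0xE3, S = E(K, T) = 0xD5; 0x06 ⊕ 0xD5 = 0xD3.
P[3]: T = 0xE4, S = E(K, T) = 0xD2; 0xA8 ⊕ 0xD2 = 0x7A.
P[4]: T = 0xE5, S = E(K, T) = 0xD3; 0x32 ⊕ 0xD3 = 0xE1.
Blocks that differ from the original plaintext: P[1].

P[1] = 0x9A, P[2] = 0xD3, P[3] = 0x7A, P[4] = 0xE1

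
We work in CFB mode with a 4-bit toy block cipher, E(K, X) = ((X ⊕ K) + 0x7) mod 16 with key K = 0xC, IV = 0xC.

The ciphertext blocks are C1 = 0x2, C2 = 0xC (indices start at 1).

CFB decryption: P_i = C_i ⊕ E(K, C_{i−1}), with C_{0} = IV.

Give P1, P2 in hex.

P1 = 0x5, P2 = 0x9

P1: E(K, 0xC) = 0x7; 0x2 ⊕ 0x7 = 0x5.
P2: E(K, 0x2) = 0x5; 0xC ⊕ 0x5 = 0x9.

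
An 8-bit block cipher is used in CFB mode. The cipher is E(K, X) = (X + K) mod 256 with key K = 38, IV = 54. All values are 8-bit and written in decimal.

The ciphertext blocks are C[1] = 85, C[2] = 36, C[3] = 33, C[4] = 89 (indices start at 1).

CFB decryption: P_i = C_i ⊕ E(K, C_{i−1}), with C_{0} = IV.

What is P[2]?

P[2] = 95

P[2]: E(K, 85) = 123; 36 ⊕ 123 = 95.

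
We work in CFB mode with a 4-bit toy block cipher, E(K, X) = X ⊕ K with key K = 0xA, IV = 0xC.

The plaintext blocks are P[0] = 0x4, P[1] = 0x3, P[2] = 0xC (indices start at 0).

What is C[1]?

CFB encryption: C_i = P_i ⊕ E(K, C_{i−1}), with C_{−1} = IV.
C[0]: E(K, 0xC) = 0x6; 0x4 ⊕ 0x6 = 0x2.
C[1]: E(K, 0x2) = 0x8; 0x3 ⊕ 0x8 = 0xB.

C[1] = 0xB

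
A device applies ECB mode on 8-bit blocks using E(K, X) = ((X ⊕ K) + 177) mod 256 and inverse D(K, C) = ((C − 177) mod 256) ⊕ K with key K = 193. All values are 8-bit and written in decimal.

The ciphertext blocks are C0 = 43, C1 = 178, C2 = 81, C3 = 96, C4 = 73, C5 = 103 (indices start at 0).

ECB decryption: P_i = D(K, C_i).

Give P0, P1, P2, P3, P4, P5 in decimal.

P0 = 187, P1 = 192, P2 = 97, P3 = 110, P4 = 89, P5 = 119

P0: D(K, 43) = 187.
P1: D(K, 178) = 192.
P2: D(K, 81) = 97.
P3: D(K, 96) = 110.
P4: D(K, 73) = 89.
P5: D(K, 103) = 119.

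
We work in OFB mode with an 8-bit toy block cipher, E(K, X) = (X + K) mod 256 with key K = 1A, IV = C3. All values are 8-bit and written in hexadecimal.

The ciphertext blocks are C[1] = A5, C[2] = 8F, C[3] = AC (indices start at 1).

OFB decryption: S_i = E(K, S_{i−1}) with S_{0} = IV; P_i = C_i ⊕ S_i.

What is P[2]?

P[1]: S = E(K, C3) = DD; A5 ⊕ DD = 78.
P[2]: S = E(K, DD) = F7; 8F ⊕ F7 = 78.

P[2] = 78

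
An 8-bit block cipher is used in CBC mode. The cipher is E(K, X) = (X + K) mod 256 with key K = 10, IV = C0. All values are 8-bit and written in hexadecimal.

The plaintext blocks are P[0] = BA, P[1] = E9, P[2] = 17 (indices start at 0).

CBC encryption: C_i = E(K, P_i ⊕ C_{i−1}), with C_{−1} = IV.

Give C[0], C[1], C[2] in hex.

C[0] = 8A, C[1] = 73, C[2] = 74

C[0]: P[0] ⊕ C0 = 7A; E(K, 7A) = 8A.
C[1]: P[1] ⊕ 8A = 63; E(K, 63) = 73.
C[2]: P[2] ⊕ 73 = 64; E(K, 64) = 74.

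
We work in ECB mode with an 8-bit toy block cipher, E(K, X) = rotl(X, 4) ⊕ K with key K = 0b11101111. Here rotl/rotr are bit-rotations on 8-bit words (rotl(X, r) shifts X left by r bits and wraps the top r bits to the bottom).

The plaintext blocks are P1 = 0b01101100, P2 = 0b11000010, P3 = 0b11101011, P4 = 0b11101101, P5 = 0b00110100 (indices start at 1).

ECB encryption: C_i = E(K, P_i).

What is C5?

C5 = 0b10101100

C5: E(K, 0b00110100) = 0b10101100.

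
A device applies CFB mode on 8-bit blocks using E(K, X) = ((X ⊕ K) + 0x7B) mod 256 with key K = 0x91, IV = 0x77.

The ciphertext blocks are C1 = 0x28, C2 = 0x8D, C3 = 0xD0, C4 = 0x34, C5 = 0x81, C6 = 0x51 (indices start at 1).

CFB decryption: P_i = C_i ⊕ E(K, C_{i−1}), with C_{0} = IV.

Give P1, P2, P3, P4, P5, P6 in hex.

P1 = 0x49, P2 = 0xB9, P3 = 0x47, P4 = 0x88, P5 = 0xA1, P6 = 0xDA

P1: E(K, 0x77) = 0x61; 0x28 ⊕ 0x61 = 0x49.
P2: E(K, 0x28) = 0x34; 0x8D ⊕ 0x34 = 0xB9.
P3: E(K, 0x8D) = 0x97; 0xD0 ⊕ 0x97 = 0x47.
P4: E(K, 0xD0) = 0xBC; 0x34 ⊕ 0xBC = 0x88.
P5: E(K, 0x34) = 0x20; 0x81 ⊕ 0x20 = 0xA1.
P6: E(K, 0x81) = 0x8B; 0x51 ⊕ 0x8B = 0xDA.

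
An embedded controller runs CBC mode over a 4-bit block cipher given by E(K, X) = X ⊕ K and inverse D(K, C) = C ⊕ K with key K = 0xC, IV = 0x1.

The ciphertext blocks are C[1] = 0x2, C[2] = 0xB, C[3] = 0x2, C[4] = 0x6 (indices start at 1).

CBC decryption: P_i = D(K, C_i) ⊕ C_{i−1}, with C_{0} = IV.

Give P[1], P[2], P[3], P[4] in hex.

P[1] = 0xF, P[2] = 0x5, P[3] = 0x5, P[4] = 0x8

P[1]: D(K, 0x2) = 0xE; 0xE ⊕ 0x1 = 0xF.
P[2]: D(K, 0xB) = 0x7; 0x7 ⊕ 0x2 = 0x5.
P[3]: D(K, 0x2) = 0xE; 0xE ⊕ 0xB = 0x5.
P[4]: D(K, 0x6) = 0xA; 0xA ⊕ 0x2 = 0x8.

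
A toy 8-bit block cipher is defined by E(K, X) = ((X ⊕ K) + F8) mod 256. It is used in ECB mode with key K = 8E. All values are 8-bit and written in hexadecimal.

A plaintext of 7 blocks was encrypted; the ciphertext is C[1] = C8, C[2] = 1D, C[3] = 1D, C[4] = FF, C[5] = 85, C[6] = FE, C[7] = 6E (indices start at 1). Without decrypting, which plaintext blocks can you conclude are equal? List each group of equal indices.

ECB encrypts each block independently with the same key, so equal ciphertext blocks imply equal plaintext blocks.
C[2] = C[3] = 1D, so P[2] = P[3].

P[2] = P[3]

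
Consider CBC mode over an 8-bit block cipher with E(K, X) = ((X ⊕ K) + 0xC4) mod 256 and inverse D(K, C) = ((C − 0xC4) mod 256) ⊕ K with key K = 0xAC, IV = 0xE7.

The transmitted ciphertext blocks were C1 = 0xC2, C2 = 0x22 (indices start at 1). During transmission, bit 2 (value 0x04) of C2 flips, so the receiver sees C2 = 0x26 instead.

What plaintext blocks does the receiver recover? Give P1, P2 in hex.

P1 = 0xB5, P2 = 0x0C

CBC decryption: P_i = D(K, C_i) ⊕ C_{i−1}, with C_{0} = IV.
Only C2 changed, to 0x26. In CBC, a change in C_i garbles P_i and flips the same bit in P_{i+1}. Decrypting the received ciphertext:
P1: D(K, 0xC2) = 0x52; 0x52 ⊕ 0xE7 = 0xB5.
P2: D(K, 0x26) = 0xCE; 0xCE ⊕ 0xC2 = 0x0C.
Blocks that differ from the original plaintext: P2.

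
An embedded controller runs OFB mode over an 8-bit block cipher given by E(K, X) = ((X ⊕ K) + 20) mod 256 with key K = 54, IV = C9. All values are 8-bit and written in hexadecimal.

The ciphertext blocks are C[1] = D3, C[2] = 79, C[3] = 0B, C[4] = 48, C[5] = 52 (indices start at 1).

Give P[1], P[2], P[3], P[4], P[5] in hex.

OFB decryption: S_i = E(K, S_{i−1}) with S_{0} = IV; P_i = C_i ⊕ S_i.
P[1]: S = E(K, C9) = BD; D3 ⊕ BD = 6E.
P[2]: S = E(K, BD) = 09; 79 ⊕ 09 = 70.
P[3]: S = E(K, 09) = 7D; 0B ⊕ 7D = 76.
P[4]: S = E(K, 7D) = 49; 48 ⊕ 49 = 01.
P[5]: S = E(K, 49) = 3D; 52 ⊕ 3D = 6F.

P[1] = 6E, P[2] = 70, P[3] = 76, P[4] = 01, P[5] = 6F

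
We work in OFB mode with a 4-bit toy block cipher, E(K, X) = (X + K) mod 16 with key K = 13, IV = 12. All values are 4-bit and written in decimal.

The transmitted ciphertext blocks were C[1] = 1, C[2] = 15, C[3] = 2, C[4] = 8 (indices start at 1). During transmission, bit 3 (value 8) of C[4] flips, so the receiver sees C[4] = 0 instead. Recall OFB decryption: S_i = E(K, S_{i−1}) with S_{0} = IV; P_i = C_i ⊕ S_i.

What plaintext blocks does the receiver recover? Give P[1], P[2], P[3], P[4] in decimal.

Only C[4] changed, to 0. In OFB, a change in C_i flips the same bit in P_i only; the keystream is unaffected. Decrypting the received ciphertext:
P[1]: S = E(K, 12) = 9; 1 ⊕ 9 = 8.
P[2]: S = E(K, 9) = 6; 15 ⊕ 6 = 9.
P[3]: S = E(K, 6) = 3; 2 ⊕ 3 = 1.
P[4]: S = E(K, 3) = 0; 0 ⊕ 0 = 0.
Blocks that differ from the original plaintext: P[4].

P[1] = 8, P[2] = 9, P[3] = 1, P[4] = 0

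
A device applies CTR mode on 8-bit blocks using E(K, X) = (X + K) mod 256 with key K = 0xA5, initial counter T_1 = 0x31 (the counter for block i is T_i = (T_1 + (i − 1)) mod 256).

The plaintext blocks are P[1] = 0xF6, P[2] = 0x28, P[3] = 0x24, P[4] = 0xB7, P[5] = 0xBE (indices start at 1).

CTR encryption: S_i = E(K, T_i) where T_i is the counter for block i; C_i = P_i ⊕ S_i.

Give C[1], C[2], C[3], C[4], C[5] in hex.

C[1]: T = 0x31, S = E(K, T) = 0xD6; 0xF6 ⊕ 0xD6 = 0x20.
C[2]: T = 0x32, S = E(K, T) = 0xD7; 0x28 ⊕ 0xD7 = 0xFF.
C[3]: T = 0x33, S = E(K, T) = 0xD8; 0x24 ⊕ 0xD8 = 0xFC.
C[4]: T = 0x34, S = E(K, T) = 0xD9; 0xB7 ⊕ 0xD9 = 0x6E.
C[5]: T = 0x35, S = E(K, T) = 0xDA; 0xBE ⊕ 0xDA = 0x64.

C[1] = 0x20, C[2] = 0xFF, C[3] = 0xFC, C[4] = 0x6E, C[5] = 0x64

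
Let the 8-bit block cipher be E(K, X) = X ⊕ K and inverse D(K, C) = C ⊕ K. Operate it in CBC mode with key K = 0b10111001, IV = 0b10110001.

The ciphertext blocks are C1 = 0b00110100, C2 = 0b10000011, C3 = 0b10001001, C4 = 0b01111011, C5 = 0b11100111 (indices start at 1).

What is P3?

P3 = 0b10110011

CBC decryption: P_i = D(K, C_i) ⊕ C_{i−1}, with C_{0} = IV.
P3: D(K, 0b10001001) = 0b00110000; 0b00110000 ⊕ 0b10000011 = 0b10110011.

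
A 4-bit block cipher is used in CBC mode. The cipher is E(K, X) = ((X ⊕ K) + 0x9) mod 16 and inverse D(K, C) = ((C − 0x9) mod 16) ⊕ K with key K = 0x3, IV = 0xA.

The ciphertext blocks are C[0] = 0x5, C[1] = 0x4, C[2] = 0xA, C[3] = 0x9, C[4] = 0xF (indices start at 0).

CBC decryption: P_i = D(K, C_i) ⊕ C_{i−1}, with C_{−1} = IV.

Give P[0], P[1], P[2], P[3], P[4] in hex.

P[0]: D(K, 0x5) = 0xF; 0xF ⊕ 0xA = 0x5.
P[1]: D(K, 0x4) = 0x8; 0x8 ⊕ 0x5 = 0xD.
P[2]: D(K, 0xA) = 0x2; 0x2 ⊕ 0x4 = 0x6.
P[3]: D(K, 0x9) = 0x3; 0x3 ⊕ 0xA = 0x9.
P[4]: D(K, 0xF) = 0x5; 0x5 ⊕ 0x9 = 0xC.

P[0] = 0x5, P[1] = 0xD, P[2] = 0x6, P[3] = 0x9, P[4] = 0xC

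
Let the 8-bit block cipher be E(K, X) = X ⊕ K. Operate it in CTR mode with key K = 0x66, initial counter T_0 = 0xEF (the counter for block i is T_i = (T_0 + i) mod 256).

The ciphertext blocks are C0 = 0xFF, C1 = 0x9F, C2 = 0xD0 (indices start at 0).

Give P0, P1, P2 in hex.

CTR decryption: S_i = E(K, T_i) where T_i is the counter for block i; P_i = C_i ⊕ S_i.
P0: T = 0xEF, S = E(K, T) = 0x89; 0xFF ⊕ 0x89 = 0x76.
P1: T = 0xF0, S = E(K, T) = 0x96; 0x9F ⊕ 0x96 = 0x09.
P2: T = 0xF1, S = E(K, T) = 0x97; 0xD0 ⊕ 0x97 = 0x47.

P0 = 0x76, P1 = 0x09, P2 = 0x47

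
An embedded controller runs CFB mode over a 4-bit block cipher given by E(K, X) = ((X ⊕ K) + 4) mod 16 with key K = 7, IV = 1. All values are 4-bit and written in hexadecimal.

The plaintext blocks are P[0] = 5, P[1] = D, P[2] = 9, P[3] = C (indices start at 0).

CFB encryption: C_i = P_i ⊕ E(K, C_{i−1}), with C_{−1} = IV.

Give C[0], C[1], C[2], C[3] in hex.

C[0] = F, C[1] = 1, C[2] = 3, C[3] = 4

C[0]: E(K, 1) = A; 5 ⊕ A = F.
C[1]: E(K, F) = C; D ⊕ C = 1.
C[2]: E(K, 1) = A; 9 ⊕ A = 3.
C[3]: E(K, 3) = 8; C ⊕ 8 = 4.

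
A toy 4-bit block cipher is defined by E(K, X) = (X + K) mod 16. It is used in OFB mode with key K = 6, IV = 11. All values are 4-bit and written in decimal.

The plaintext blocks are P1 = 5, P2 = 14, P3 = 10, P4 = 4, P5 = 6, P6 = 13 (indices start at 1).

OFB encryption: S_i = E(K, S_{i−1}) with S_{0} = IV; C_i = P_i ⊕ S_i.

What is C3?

C1: S = E(K, 11) = 1; 5 ⊕ 1 = 4.
C2: S = E(K, 1) = 7; 14 ⊕ 7 = 9.
C3: S = E(K, 7) = 13; 10 ⊕ 13 = 7.

C3 = 7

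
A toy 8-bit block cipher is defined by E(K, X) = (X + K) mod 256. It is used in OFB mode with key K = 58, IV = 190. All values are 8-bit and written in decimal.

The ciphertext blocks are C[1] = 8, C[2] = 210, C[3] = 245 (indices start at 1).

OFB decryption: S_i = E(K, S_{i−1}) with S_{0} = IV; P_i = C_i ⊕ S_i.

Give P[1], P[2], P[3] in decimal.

P[1] = 240, P[2] = 224, P[3] = 153

P[1]: S = E(K, 190) = 248; 8 ⊕ 248 = 240.
P[2]: S = E(K, 248) = 50; 210 ⊕ 50 = 224.
P[3]: S = E(K, 50) = 108; 245 ⊕ 108 = 153.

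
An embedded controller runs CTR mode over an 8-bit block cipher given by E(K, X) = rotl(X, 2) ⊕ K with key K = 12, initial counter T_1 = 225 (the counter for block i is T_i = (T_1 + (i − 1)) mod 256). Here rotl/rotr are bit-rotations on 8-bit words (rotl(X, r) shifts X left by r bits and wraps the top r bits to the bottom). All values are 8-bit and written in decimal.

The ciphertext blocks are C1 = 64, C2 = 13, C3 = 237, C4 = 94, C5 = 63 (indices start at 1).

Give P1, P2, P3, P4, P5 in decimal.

CTR decryption: S_i = E(K, T_i) where T_i is the counter for block i; P_i = C_i ⊕ S_i.
P1: T = 225, S = E(K, T) = 139; 64 ⊕ 139 = 203.
P2: T = 226, S = E(K, T) = 135; 13 ⊕ 135 = 138.
P3: T = 227, S = E(K, T) = 131; 237 ⊕ 131 = 110.
P4: T = 228, S = E(K, T) = 159; 94 ⊕ 159 = 193.
P5: T = 229, S = E(K, T) = 155; 63 ⊕ 155 = 164.

P1 = 203, P2 = 138, P3 = 110, P4 = 193, P5 = 164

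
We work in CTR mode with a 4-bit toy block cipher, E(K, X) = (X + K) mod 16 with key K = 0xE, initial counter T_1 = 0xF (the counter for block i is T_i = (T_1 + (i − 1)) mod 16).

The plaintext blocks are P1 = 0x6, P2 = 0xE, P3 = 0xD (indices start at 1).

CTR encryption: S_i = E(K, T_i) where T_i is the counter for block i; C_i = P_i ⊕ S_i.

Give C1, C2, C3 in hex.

C1: T = 0xF, S = E(K, T) = 0xD; 0x6 ⊕ 0xD = 0xB.
C2: T = 0x0, S = E(K, T) = 0xE; 0xE ⊕ 0xE = 0x0.
C3: T = 0x1, S = E(K, T) = 0xF; 0xD ⊕ 0xF = 0x2.

C1 = 0xB, C2 = 0x0, C3 = 0x2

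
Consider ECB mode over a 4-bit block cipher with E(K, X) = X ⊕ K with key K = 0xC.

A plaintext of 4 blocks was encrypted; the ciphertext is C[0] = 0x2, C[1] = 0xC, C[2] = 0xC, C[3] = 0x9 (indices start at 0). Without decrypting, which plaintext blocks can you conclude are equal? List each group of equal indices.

P[1] = P[2]

ECB encrypts each block independently with the same key, so equal ciphertext blocks imply equal plaintext blocks.
C[1] = C[2] = 0xC, so P[1] = P[2].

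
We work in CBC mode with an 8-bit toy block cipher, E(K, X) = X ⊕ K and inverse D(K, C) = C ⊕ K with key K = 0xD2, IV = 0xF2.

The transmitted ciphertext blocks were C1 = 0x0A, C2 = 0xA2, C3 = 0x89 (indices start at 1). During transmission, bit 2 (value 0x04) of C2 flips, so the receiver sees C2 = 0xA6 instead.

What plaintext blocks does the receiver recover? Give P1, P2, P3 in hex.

CBC decryption: P_i = D(K, C_i) ⊕ C_{i−1}, with C_{0} = IV.
Only C2 changed, to 0xA6. In CBC, a change in C_i garbles P_i and flips the same bit in P_{i+1}. Decrypting the received ciphertext:
P1: D(K, 0x0A) = 0xD8; 0xD8 ⊕ 0xF2 = 0x2A.
P2: D(K, 0xA6) = 0x74; 0x74 ⊕ 0x0A = 0x7E.
P3: D(K, 0x89) = 0x5B; 0x5B ⊕ 0xA6 = 0xFD.
Blocks that differ from the original plaintext: P2, P3.

P1 = 0x2A, P2 = 0x7E, P3 = 0xFD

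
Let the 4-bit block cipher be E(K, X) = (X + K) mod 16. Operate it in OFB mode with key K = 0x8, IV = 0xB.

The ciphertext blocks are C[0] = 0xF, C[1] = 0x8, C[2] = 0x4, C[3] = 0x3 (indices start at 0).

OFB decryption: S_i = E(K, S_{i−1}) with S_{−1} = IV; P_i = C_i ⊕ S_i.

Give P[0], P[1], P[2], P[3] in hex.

P[0]: S = E(K, 0xB) = 0x3; 0xF ⊕ 0x3 = 0xC.
P[1]: S = E(K, 0x3) = 0xB; 0x8 ⊕ 0xB = 0x3.
P[2]: S = E(K, 0xB) = 0x3; 0x4 ⊕ 0x3 = 0x7.
P[3]: S = E(K, 0x3) = 0xB; 0x3 ⊕ 0xB = 0x8.

P[0] = 0xC, P[1] = 0x3, P[2] = 0x7, P[3] = 0x8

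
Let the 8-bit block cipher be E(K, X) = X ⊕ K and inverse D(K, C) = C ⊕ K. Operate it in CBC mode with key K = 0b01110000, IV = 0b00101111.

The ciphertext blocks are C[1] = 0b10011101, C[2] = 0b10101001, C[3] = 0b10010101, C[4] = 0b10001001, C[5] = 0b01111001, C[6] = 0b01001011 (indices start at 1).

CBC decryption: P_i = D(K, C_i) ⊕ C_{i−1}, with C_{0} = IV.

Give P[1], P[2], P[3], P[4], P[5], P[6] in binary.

P[1] = 0b11000010, P[2] = 0b01000100, P[3] = 0b01001100, P[4] = 0b01101100, P[5] = 0b10000000, P[6] = 0b01000010

P[1]: D(K, 0b10011101) = 0b11101101; 0b11101101 ⊕ 0b00101111 = 0b11000010.
P[2]: D(K, 0b10101001) = 0b11011001; 0b11011001 ⊕ 0b10011101 = 0b01000100.
P[3]: D(K, 0b10010101) = 0b11100101; 0b11100101 ⊕ 0b10101001 = 0b01001100.
P[4]: D(K, 0b10001001) = 0b11111001; 0b11111001 ⊕ 0b10010101 = 0b01101100.
P[5]: D(K, 0b01111001) = 0b00001001; 0b00001001 ⊕ 0b10001001 = 0b10000000.
P[6]: D(K, 0b01001011) = 0b00111011; 0b00111011 ⊕ 0b01111001 = 0b01000010.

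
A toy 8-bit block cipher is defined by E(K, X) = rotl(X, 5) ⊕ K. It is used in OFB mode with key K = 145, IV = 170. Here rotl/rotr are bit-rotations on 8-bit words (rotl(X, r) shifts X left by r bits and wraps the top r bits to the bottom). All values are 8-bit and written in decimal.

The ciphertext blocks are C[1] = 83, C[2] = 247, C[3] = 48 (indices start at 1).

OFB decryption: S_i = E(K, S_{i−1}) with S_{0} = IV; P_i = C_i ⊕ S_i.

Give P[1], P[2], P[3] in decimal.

P[1]: S = E(K, 170) = 196; 83 ⊕ 196 = 151.
P[2]: S = E(K, 196) = 9; 247 ⊕ 9 = 254.
P[3]: S = E(K, 9) = 176; 48 ⊕ 176 = 128.

P[1] = 151, P[2] = 254, P[3] = 128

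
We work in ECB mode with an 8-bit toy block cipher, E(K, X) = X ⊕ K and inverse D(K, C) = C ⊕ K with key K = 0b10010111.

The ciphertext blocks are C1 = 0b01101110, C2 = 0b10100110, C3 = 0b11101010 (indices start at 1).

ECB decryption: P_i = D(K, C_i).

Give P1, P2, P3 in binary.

P1 = 0b11111001, P2 = 0b00110001, P3 = 0b01111101

P1: D(K, 0b01101110) = 0b11111001.
P2: D(K, 0b10100110) = 0b00110001.
P3: D(K, 0b11101010) = 0b01111101.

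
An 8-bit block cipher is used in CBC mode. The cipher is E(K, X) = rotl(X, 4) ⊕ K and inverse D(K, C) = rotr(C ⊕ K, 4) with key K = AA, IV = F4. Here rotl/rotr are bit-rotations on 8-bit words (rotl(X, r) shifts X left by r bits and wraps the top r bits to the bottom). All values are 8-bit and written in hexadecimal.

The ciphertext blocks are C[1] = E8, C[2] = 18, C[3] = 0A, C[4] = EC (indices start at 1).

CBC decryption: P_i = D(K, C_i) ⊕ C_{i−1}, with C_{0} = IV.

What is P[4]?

P[4]: D(K, EC) = 64; 64 ⊕ 0A = 6E.

P[4] = 6E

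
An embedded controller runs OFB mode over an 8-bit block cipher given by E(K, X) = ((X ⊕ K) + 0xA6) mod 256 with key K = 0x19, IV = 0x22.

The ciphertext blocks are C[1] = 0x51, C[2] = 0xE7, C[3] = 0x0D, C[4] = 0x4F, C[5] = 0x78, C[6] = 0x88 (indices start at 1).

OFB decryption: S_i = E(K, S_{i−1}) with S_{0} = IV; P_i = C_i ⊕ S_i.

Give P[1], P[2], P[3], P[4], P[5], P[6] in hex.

P[1] = 0xB0, P[2] = 0x79, P[3] = 0x20, P[4] = 0x95, P[5] = 0x11, P[6] = 0x9E

P[1]: S = E(K, 0x22) = 0xE1; 0x51 ⊕ 0xE1 = 0xB0.
P[2]: S = E(K, 0xE1) = 0x9E; 0xE7 ⊕ 0x9E = 0x79.
P[3]: S = E(K, 0x9E) = 0x2D; 0x0D ⊕ 0x2D = 0x20.
P[4]: S = E(K, 0x2D) = 0xDA; 0x4F ⊕ 0xDA = 0x95.
P[5]: S = E(K, 0xDA) = 0x69; 0x78 ⊕ 0x69 = 0x11.
P[6]: S = E(K, 0x69) = 0x16; 0x88 ⊕ 0x16 = 0x9E.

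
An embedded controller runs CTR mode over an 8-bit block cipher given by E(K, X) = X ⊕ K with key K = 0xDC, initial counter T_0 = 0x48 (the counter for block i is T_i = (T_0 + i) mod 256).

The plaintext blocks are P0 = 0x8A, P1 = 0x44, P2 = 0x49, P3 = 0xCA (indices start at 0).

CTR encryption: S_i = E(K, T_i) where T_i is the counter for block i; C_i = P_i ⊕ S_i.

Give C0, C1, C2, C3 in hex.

C0: T = 0x48, S = E(K, T) = 0x94; 0x8A ⊕ 0x94 = 0x1E.
C1: T = 0x49, S = E(K, T) = 0x95; 0x44 ⊕ 0x95 = 0xD1.
C2: T = 0x4A, S = E(K, T) = 0x96; 0x49 ⊕ 0x96 = 0xDF.
C3: T = 0x4B, S = E(K, T) = 0x97; 0xCA ⊕ 0x97 = 0x5D.

C0 = 0x1E, C1 = 0xD1, C2 = 0xDF, C3 = 0x5D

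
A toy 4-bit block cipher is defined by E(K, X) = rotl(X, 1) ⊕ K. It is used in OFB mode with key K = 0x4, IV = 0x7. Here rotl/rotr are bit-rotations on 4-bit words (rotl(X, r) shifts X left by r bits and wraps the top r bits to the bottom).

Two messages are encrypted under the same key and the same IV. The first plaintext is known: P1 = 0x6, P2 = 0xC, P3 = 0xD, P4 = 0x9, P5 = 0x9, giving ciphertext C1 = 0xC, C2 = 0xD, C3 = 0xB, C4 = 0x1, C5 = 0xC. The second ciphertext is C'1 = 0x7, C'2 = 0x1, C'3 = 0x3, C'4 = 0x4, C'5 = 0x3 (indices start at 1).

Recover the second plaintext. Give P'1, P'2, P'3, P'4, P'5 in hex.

In OFB with a reused IV, both messages share the same keystream S_i, so C_i ⊕ C'_i = P_i ⊕ P'_i and thus P'_i = P_i ⊕ C_i ⊕ C'_i.
P'1: 0x6 ⊕ 0xC ⊕ 0x7 = 0xD.
P'2: 0xC ⊕ 0xD ⊕ 0x1 = 0x0.
P'3: 0xD ⊕ 0xB ⊕ 0x3 = 0x5.
P'4: 0x9 ⊕ 0x1 ⊕ 0x4 = 0xC.
P'5: 0x9 ⊕ 0xC ⊕ 0x3 = 0x6.

P'1 = 0xD, P'2 = 0x0, P'3 = 0x5, P'4 = 0xC, P'5 = 0x6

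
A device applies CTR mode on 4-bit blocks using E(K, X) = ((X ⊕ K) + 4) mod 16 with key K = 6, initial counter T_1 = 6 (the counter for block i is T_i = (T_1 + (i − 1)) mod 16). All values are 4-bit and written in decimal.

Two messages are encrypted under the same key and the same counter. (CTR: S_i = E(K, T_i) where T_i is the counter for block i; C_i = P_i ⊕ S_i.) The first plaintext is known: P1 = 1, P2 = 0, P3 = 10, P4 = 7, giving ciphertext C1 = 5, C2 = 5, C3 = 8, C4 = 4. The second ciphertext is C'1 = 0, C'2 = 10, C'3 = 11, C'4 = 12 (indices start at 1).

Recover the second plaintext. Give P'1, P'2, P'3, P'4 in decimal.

In CTR with a reused counter, both messages share the same keystream S_i, so C_i ⊕ C'_i = P_i ⊕ P'_i and thus P'_i = P_i ⊕ C_i ⊕ C'_i.
P'1: 1 ⊕ 5 ⊕ 0 = 4.
P'2: 0 ⊕ 5 ⊕ 10 = 15.
P'3: 10 ⊕ 8 ⊕ 11 = 9.
P'4: 7 ⊕ 4 ⊕ 12 = 15.

P'1 = 4, P'2 = 15, P'3 = 9, P'4 = 15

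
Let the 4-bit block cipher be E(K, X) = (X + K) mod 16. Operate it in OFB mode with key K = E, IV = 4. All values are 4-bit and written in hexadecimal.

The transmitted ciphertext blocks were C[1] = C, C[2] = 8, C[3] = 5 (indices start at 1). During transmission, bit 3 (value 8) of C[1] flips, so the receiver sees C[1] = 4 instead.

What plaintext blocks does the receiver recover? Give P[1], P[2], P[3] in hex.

OFB decryption: S_i = E(K, S_{i−1}) with S_{0} = IV; P_i = C_i ⊕ S_i.
Only C[1] changed, to 4. In OFB, a change in C_i flips the same bit in P_i only; the keystream is unaffected. Decrypting the received ciphertext:
P[1]: S = E(K, 4) = 2; 4 ⊕ 2 = 6.
P[2]: S = E(K, 2) = 0; 8 ⊕ 0 = 8.
P[3]: S = E(K, 0) = E; 5 ⊕ E = B.
Blocks that differ from the original plaintext: P[1].

P[1] = 6, P[2] = 8, P[3] = B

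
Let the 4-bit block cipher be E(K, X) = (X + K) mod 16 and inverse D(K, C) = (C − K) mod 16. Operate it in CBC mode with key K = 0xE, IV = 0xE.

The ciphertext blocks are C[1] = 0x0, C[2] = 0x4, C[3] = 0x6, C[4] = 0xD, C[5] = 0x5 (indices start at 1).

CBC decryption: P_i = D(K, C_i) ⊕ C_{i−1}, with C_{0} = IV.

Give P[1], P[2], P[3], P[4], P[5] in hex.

P[1] = 0xC, P[2] = 0x6, P[3] = 0xC, P[4] = 0x9, P[5] = 0xA

P[1]: D(K, 0x0) = 0x2; 0x2 ⊕ 0xE = 0xC.
P[2]: D(K, 0x4) = 0x6; 0x6 ⊕ 0x0 = 0x6.
P[3]: D(K, 0x6) = 0x8; 0x8 ⊕ 0x4 = 0xC.
P[4]: D(K, 0xD) = 0xF; 0xF ⊕ 0x6 = 0x9.
P[5]: D(K, 0x5) = 0x7; 0x7 ⊕ 0xD = 0xA.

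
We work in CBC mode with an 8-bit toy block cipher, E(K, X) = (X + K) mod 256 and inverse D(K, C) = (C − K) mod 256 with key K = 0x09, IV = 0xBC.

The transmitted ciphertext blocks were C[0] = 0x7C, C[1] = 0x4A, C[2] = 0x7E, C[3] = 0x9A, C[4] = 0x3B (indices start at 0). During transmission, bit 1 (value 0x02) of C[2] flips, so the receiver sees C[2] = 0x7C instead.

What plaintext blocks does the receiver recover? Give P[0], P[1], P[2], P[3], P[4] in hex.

P[0] = 0xCF, P[1] = 0x3D, P[2] = 0x39, P[3] = 0xED, P[4] = 0xA8

CBC decryption: P_i = D(K, C_i) ⊕ C_{i−1}, with C_{−1} = IV.
Only C[2] changed, to 0x7C. In CBC, a change in C_i garbles P_i and flips the same bit in P_{i+1}. Decrypting the received ciphertext:
P[0]: D(K, 0x7C) = 0x73; 0x73 ⊕ 0xBC = 0xCF.
P[1]: D(K, 0x4A) = 0x41; 0x41 ⊕ 0x7C = 0x3D.
P[2]: D(K, 0x7C) = 0x73; 0x73 ⊕ 0x4A = 0x39.
P[3]: D(K, 0x9A) = 0x91; 0x91 ⊕ 0x7C = 0xED.
P[4]: D(K, 0x3B) = 0x32; 0x32 ⊕ 0x9A = 0xA8.
Blocks that differ from the original plaintext: P[2], P[3].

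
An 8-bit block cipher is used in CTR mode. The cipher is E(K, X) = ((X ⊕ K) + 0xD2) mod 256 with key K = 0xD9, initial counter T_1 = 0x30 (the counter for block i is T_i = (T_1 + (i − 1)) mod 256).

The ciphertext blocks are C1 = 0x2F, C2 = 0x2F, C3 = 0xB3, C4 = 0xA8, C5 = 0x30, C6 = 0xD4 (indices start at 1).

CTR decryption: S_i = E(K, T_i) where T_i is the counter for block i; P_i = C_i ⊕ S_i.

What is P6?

P6: T = 0x35, S = E(K, T) = 0xBE; 0xD4 ⊕ 0xBE = 0x6A.

P6 = 0x6A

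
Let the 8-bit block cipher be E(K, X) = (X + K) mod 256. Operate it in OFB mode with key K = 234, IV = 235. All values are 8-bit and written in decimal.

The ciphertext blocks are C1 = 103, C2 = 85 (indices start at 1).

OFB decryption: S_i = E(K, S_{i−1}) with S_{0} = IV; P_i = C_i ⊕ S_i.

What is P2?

P2 = 234

P1: S = E(K, 235) = 213; 103 ⊕ 213 = 178.
P2: S = E(K, 213) = 191; 85 ⊕ 191 = 234.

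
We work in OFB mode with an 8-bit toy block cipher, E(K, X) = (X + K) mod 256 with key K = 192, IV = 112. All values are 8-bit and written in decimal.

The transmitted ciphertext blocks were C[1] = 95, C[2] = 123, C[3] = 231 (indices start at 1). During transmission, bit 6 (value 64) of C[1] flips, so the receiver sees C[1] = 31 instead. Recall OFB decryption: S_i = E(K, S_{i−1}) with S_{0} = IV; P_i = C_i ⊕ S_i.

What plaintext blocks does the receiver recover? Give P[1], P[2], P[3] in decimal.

P[1] = 47, P[2] = 139, P[3] = 87

Only C[1] changed, to 31. In OFB, a change in C_i flips the same bit in P_i only; the keystream is unaffected. Decrypting the received ciphertext:
P[1]: S = E(K, 112) = 48; 31 ⊕ 48 = 47.
P[2]: S = E(K, 48) = 240; 123 ⊕ 240 = 139.
P[3]: S = E(K, 240) = 176; 231 ⊕ 176 = 87.
Blocks that differ from the original plaintext: P[1].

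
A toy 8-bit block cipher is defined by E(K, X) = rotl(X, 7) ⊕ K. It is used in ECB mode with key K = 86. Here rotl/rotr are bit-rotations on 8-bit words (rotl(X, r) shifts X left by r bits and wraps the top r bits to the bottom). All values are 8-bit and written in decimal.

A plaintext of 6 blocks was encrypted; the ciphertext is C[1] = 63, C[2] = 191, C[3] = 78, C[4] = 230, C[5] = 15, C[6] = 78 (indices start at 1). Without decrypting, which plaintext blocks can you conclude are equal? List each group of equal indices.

P[3] = P[6]

ECB encrypts each block independently with the same key, so equal ciphertext blocks imply equal plaintext blocks.
C[3] = C[6] = 78, so P[3] = P[6].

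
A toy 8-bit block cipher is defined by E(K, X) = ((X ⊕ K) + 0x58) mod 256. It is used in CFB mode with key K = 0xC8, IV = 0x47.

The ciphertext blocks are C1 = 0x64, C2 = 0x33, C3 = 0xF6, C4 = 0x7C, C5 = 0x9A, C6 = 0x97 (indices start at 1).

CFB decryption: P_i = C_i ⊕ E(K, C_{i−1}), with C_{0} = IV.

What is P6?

P6 = 0x3D

P6: E(K, 0x9A) = 0xAA; 0x97 ⊕ 0xAA = 0x3D.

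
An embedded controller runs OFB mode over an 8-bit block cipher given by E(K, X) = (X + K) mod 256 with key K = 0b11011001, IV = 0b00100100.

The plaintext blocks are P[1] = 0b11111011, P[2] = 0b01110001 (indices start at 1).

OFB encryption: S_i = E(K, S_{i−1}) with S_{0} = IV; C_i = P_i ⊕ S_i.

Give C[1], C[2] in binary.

C[1]: S = E(K, 0b00100100) = 0b11111101; 0b11111011 ⊕ 0b11111101 = 0b00000110.
C[2]: S = E(K, 0b11111101) = 0b11010110; 0b01110001 ⊕ 0b11010110 = 0b10100111.

C[1] = 0b00000110, C[2] = 0b10100111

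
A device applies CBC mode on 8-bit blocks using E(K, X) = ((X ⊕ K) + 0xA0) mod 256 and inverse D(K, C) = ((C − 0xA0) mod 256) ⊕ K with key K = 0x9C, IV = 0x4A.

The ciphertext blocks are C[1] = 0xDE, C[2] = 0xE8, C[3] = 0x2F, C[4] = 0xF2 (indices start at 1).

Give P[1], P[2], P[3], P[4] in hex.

P[1] = 0xE8, P[2] = 0x0A, P[3] = 0xFB, P[4] = 0xE1

CBC decryption: P_i = D(K, C_i) ⊕ C_{i−1}, with C_{0} = IV.
P[1]: D(K, 0xDE) = 0xA2; 0xA2 ⊕ 0x4A = 0xE8.
P[2]: D(K, 0xE8) = 0xD4; 0xD4 ⊕ 0xDE = 0x0A.
P[3]: D(K, 0x2F) = 0x13; 0x13 ⊕ 0xE8 = 0xFB.
P[4]: D(K, 0xF2) = 0xCE; 0xCE ⊕ 0x2F = 0xE1.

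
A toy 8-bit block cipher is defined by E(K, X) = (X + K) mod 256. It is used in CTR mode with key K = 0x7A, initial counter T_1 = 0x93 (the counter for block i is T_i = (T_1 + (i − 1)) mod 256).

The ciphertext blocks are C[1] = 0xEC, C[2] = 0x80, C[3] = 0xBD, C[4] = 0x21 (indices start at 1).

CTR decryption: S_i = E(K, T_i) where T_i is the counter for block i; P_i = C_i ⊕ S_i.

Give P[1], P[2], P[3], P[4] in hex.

P[1] = 0xE1, P[2] = 0x8E, P[3] = 0xB2, P[4] = 0x31

P[1]: T = 0x93, S = E(K, T) = 0x0D; 0xEC ⊕ 0x0D = 0xE1.
P[2]: T = 0x94, S = E(K, T) = 0x0E; 0x80 ⊕ 0x0E = 0x8E.
P[3]: T = 0x95, S = E(K, T) = 0x0F; 0xBD ⊕ 0x0F = 0xB2.
P[4]: T = 0x96, S = E(K, T) = 0x10; 0x21 ⊕ 0x10 = 0x31.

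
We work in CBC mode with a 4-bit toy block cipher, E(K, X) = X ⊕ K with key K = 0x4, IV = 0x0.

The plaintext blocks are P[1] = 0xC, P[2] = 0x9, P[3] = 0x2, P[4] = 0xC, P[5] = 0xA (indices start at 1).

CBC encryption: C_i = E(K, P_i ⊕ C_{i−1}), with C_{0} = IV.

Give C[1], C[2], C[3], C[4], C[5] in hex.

C[1]: P[1] ⊕ 0x0 = 0xC; E(K, 0xC) = 0x8.
C[2]: P[2] ⊕ 0x8 = 0x1; E(K, 0x1) = 0x5.
C[3]: P[3] ⊕ 0x5 = 0x7; E(K, 0x7) = 0x3.
C[4]: P[4] ⊕ 0x3 = 0xF; E(K, 0xF) = 0xB.
C[5]: P[5] ⊕ 0xB = 0x1; E(K, 0x1) = 0x5.

C[1] = 0x8, C[2] = 0x5, C[3] = 0x3, C[4] = 0xB, C[5] = 0x5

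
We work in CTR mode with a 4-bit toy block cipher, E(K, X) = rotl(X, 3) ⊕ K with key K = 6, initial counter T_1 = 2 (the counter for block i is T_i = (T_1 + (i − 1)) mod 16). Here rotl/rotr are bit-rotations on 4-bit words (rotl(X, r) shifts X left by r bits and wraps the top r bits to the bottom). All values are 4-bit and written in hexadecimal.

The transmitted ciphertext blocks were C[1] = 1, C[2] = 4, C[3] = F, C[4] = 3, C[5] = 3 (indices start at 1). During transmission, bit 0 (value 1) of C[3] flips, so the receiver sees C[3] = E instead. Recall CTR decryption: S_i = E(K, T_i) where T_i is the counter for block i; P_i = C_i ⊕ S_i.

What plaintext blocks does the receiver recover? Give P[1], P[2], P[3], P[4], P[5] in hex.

Only C[3] changed, to E. In CTR, a change in C_i flips the same bit in P_i only; the keystream is unaffected. Decrypting the received ciphertext:
P[1]: T = 2, S = E(K, T) = 7; 1 ⊕ 7 = 6.
P[2]: T = 3, S = E(K, T) = F; 4 ⊕ F = B.
P[3]: T = 4, S = E(K, T) = 4; E ⊕ 4 = A.
P[4]: T = 5, S = E(K, T) = C; 3 ⊕ C = F.
P[5]: T = 6, S = E(K, T) = 5; 3 ⊕ 5 = 6.
Blocks that differ from the original plaintext: P[3].

P[1] = 6, P[2] = B, P[3] = A, P[4] = F, P[5] = 6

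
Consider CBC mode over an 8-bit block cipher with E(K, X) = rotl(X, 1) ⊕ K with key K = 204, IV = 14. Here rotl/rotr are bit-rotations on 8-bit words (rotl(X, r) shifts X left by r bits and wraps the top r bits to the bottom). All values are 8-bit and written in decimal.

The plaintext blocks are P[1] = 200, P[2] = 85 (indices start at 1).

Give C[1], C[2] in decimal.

CBC encryption: C_i = E(K, P_i ⊕ C_{i−1}), with C_{0} = IV.
C[1]: P[1] ⊕ 14 = 198; E(K, 198) = 65.
C[2]: P[2] ⊕ 65 = 20; E(K, 20) = 228.

C[1] = 65, C[2] = 228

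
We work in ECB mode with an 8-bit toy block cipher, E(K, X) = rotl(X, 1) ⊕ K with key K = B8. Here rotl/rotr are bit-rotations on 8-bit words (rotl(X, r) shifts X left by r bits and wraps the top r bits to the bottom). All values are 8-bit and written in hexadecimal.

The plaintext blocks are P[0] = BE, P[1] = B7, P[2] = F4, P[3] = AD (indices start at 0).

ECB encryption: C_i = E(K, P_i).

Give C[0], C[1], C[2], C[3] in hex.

C[0]: E(K, BE) = C5.
C[1]: E(K, B7) = D7.
C[2]: E(K, F4) = 51.
C[3]: E(K, AD) = E3.

C[0] = C5, C[1] = D7, C[2] = 51, C[3] = E3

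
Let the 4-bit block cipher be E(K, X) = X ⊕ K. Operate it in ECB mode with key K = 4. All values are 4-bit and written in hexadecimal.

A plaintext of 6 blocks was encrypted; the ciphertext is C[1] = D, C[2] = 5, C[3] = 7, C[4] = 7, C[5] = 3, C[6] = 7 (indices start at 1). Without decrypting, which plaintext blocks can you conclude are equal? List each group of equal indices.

P[3] = P[4] = P[6]

ECB encrypts each block independently with the same key, so equal ciphertext blocks imply equal plaintext blocks.
C[3] = C[4] = C[6] = 7, so P[3] = P[4] = P[6].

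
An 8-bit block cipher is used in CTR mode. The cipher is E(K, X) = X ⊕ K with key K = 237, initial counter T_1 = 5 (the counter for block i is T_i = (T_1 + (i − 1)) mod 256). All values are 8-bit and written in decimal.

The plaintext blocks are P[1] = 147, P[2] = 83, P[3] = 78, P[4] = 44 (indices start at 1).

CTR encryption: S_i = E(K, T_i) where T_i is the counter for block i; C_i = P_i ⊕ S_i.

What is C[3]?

C[3] = 164

C[1]: T = 5, S = E(K, T) = 232; 147 ⊕ 232 = 123.
C[2]: T = 6, S = E(K, T) = 235; 83 ⊕ 235 = 184.
C[3]: T = 7, S = E(K, T) = 234; 78 ⊕ 234 = 164.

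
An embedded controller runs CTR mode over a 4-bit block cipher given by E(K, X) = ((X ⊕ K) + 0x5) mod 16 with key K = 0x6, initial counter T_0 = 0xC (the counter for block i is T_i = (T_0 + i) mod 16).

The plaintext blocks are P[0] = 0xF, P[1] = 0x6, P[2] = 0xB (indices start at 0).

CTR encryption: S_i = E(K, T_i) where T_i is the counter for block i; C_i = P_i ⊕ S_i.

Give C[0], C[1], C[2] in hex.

C[0]: T = 0xC, S = E(K, T) = 0xF; 0xF ⊕ 0xF = 0x0.
C[1]: T = 0xD, S = E(K, T) = 0x0; 0x6 ⊕ 0x0 = 0x6.
C[2]: T = 0xE, S = E(K, T) = 0xD; 0xB ⊕ 0xD = 0x6.

C[0] = 0x0, C[1] = 0x6, C[2] = 0x6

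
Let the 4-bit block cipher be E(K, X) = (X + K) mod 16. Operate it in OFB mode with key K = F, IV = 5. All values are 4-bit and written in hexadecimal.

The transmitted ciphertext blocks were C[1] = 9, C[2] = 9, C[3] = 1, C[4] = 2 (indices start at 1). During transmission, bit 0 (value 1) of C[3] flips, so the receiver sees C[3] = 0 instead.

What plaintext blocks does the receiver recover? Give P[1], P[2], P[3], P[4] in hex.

P[1] = D, P[2] = A, P[3] = 2, P[4] = 3

OFB decryption: S_i = E(K, S_{i−1}) with S_{0} = IV; P_i = C_i ⊕ S_i.
Only C[3] changed, to 0. In OFB, a change in C_i flips the same bit in P_i only; the keystream is unaffected. Decrypting the received ciphertext:
P[1]: S = E(K, 5) = 4; 9 ⊕ 4 = D.
P[2]: S = E(K, 4) = 3; 9 ⊕ 3 = A.
P[3]: S = E(K, 3) = 2; 0 ⊕ 2 = 2.
P[4]: S = E(K, 2) = 1; 2 ⊕ 1 = 3.
Blocks that differ from the original plaintext: P[3].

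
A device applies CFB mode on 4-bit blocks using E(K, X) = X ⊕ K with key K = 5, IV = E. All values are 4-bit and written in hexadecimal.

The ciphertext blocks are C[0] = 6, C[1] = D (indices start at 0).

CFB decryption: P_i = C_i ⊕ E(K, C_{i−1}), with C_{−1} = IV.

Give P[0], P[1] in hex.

P[0] = D, P[1] = E

P[0]: E(K, E) = B; 6 ⊕ B = D.
P[1]: E(K, 6) = 3; D ⊕ 3 = E.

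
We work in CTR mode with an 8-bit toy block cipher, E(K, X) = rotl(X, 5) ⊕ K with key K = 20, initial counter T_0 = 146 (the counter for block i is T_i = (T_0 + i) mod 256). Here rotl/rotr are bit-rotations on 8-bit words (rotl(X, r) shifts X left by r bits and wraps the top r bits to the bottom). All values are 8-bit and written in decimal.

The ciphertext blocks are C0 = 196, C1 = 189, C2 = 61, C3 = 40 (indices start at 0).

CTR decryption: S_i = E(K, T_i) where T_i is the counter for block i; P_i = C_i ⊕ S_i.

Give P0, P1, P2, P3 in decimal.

P0: T = 146, S = E(K, T) = 70; 196 ⊕ 70 = 130.
P1: T = 147, S = E(K, T) = 102; 189 ⊕ 102 = 219.
P2: T = 148, S = E(K, T) = 134; 61 ⊕ 134 = 187.
P3: T = 149, S = E(K, T) = 166; 40 ⊕ 166 = 142.

P0 = 130, P1 = 219, P2 = 187, P3 = 142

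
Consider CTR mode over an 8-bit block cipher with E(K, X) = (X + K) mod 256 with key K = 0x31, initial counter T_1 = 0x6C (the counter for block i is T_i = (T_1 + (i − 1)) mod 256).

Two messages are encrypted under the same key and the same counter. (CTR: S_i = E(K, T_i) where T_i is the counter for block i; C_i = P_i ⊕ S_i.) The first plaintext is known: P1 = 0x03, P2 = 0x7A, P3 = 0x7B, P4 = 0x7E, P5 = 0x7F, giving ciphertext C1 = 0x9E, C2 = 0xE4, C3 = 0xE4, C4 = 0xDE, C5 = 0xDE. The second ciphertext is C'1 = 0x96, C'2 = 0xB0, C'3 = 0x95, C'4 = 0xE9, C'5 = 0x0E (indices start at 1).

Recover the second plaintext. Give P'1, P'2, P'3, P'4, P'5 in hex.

In CTR with a reused counter, both messages share the same keystream S_i, so C_i ⊕ C'_i = P_i ⊕ P'_i and thus P'_i = P_i ⊕ C_i ⊕ C'_i.
P'1: 0x03 ⊕ 0x9E ⊕ 0x96 = 0x0B.
P'2: 0x7A ⊕ 0xE4 ⊕ 0xB0 = 0x2E.
P'3: 0x7B ⊕ 0xE4 ⊕ 0x95 = 0x0A.
P'4: 0x7E ⊕ 0xDE ⊕ 0xE9 = 0x49.
P'5: 0x7F ⊕ 0xDE ⊕ 0x0E = 0xAF.

P'1 = 0x0B, P'2 = 0x2E, P'3 = 0x0A, P'4 = 0x49, P'5 = 0xAF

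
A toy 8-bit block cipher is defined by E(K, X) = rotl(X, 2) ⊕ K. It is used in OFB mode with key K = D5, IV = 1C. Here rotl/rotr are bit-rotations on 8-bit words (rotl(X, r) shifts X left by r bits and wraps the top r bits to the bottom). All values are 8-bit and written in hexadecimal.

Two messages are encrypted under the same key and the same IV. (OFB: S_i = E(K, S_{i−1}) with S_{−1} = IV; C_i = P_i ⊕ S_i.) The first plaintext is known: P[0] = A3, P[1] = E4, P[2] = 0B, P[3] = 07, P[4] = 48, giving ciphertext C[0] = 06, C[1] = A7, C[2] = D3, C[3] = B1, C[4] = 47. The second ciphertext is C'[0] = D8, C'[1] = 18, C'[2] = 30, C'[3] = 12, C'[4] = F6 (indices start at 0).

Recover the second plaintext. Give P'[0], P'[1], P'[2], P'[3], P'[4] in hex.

In OFB with a reused IV, both messages share the same keystream S_i, so C_i ⊕ C'_i = P_i ⊕ P'_i and thus P'_i = P_i ⊕ C_i ⊕ C'_i.
P'[0]: A3 ⊕ 06 ⊕ D8 = 7D.
P'[1]: E4 ⊕ A7 ⊕ 18 = 5B.
P'[2]: 0B ⊕ D3 ⊕ 30 = E8.
P'[3]: 07 ⊕ B1 ⊕ 12 = A4.
P'[4]: 48 ⊕ 47 ⊕ F6 = F9.

P'[0] = 7D, P'[1] = 5B, P'[2] = E8, P'[3] = A4, P'[4] = F9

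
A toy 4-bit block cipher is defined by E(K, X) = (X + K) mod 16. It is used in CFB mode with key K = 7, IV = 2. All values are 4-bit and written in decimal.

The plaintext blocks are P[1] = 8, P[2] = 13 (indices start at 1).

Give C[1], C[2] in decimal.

C[1] = 1, C[2] = 5

CFB encryption: C_i = P_i ⊕ E(K, C_{i−1}), with C_{0} = IV.
C[1]: E(K, 2) = 9; 8 ⊕ 9 = 1.
C[2]: E(K, 1) = 8; 13 ⊕ 8 = 5.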